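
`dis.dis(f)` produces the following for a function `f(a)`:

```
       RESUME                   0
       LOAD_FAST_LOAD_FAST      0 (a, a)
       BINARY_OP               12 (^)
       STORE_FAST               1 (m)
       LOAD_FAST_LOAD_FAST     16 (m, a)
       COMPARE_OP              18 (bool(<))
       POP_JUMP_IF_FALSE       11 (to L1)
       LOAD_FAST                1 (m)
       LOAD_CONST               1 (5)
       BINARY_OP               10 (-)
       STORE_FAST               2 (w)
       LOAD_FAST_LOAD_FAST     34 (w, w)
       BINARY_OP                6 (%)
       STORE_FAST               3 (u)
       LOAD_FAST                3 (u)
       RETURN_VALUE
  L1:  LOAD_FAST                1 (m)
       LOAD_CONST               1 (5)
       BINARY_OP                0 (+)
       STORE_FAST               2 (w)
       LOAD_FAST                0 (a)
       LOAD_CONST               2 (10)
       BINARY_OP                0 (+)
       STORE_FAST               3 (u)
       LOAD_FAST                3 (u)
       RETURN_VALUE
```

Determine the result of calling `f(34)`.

LOAD_FAST_LOAD_FAST a,a → push 34,34. Stack: [34, 34]
BINARY_OP ^ → 34 ^ 34 = 0. Stack: [0]
STORE_FAST m → m=0. Stack: []
LOAD_FAST_LOAD_FAST m,a → push 0,34. Stack: [0, 34]
COMPARE_OP bool(<) → 0 vs 34 = True. Stack: [True]
POP_JUMP_IF_FALSE → pop True; no jump. Stack: []
LOAD_FAST m → push 0. Stack: [0]
LOAD_CONST → push 5. Stack: [0, 5]
BINARY_OP - → 0 - 5 = -5. Stack: [-5]
STORE_FAST w → w=-5. Stack: []
LOAD_FAST_LOAD_FAST w,w → push -5,-5. Stack: [-5, -5]
BINARY_OP % → -5 % -5 = 0. Stack: [0]
STORE_FAST u → u=0. Stack: []
LOAD_FAST u → push 0. Stack: [0]
RETURN_VALUE → return 0.

0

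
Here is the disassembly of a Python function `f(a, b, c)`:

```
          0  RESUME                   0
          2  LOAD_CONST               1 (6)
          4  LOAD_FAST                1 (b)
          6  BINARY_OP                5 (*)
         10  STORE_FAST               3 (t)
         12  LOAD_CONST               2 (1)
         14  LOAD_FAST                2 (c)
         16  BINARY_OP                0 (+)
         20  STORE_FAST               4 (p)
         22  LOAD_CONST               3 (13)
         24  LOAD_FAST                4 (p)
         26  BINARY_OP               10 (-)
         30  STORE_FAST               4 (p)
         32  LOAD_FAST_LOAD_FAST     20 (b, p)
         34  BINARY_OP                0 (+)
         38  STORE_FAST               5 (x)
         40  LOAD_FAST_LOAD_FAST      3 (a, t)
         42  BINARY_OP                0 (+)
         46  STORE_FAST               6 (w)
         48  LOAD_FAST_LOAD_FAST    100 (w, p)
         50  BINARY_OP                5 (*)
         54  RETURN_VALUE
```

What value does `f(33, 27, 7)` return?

975

LOAD_CONST → push 6. Stack: [6]
LOAD_FAST b → push 27. Stack: [6, 27]
BINARY_OP * → 6 * 27 = 162. Stack: [162]
STORE_FAST t → t=162. Stack: []
LOAD_CONST → push 1. Stack: [1]
LOAD_FAST c → push 7. Stack: [1, 7]
BINARY_OP + → 1 + 7 = 8. Stack: [8]
STORE_FAST p → p=8. Stack: []
LOAD_CONST → push 13. Stack: [13]
LOAD_FAST p → push 8. Stack: [13, 8]
BINARY_OP - → 13 - 8 = 5. Stack: [5]
STORE_FAST p → p=5. Stack: []
LOAD_FAST_LOAD_FAST b,p → push 27,5. Stack: [27, 5]
BINARY_OP + → 27 + 5 = 32. Stack: [32]
STORE_FAST x → x=32. Stack: []
LOAD_FAST_LOAD_FAST a,t → push 33,162. Stack: [33, 162]
BINARY_OP + → 33 + 162 = 195. Stack: [195]
STORE_FAST w → w=195. Stack: []
LOAD_FAST_LOAD_FAST w,p → push 195,5. Stack: [195, 5]
BINARY_OP * → 195 * 5 = 975. Stack: [975]
RETURN_VALUE → return 975.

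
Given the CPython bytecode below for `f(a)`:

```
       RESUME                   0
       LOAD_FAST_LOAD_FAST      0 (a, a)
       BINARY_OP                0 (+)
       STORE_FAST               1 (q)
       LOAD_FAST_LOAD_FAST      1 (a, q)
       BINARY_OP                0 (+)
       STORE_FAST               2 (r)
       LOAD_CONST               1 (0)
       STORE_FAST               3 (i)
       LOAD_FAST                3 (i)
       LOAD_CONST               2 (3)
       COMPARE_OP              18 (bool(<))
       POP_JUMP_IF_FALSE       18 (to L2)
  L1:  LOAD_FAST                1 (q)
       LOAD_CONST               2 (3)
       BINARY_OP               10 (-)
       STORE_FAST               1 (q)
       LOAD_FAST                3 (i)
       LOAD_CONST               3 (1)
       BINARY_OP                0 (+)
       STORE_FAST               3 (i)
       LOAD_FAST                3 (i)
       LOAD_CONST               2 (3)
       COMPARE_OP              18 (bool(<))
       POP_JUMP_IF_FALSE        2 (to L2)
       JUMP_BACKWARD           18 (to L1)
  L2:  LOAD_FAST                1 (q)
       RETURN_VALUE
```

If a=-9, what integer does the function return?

LOAD_FAST_LOAD_FAST a,a → push -9,-9. Stack: [-9, -9]
BINARY_OP + → -9 + -9 = -18. Stack: [-18]
STORE_FAST q → q=-18. Stack: []
LOAD_FAST_LOAD_FAST a,q → push -9,-18. Stack: [-9, -18]
BINARY_OP + → -9 + -18 = -27. Stack: [-27]
STORE_FAST r → r=-27. Stack: []
LOAD_CONST → push 0. Stack: [0]
STORE_FAST i → i=0. Stack: []
LOAD_FAST i → push 0. Stack: [0]
LOAD_CONST → push 3. Stack: [0, 3]
COMPARE_OP bool(<) → 0 vs 3 = True. Stack: [True]
POP_JUMP_IF_FALSE → pop True; no jump. Stack: []
LOAD_FAST q → push -18. Stack: [-18]
LOAD_CONST → push 3. Stack: [-18, 3]
BINARY_OP - → -18 - 3 = -21. Stack: [-21]
STORE_FAST q → q=-21. Stack: []
LOAD_FAST i → push 0. Stack: [0]
LOAD_CONST → push 1. Stack: [0, 1]
BINARY_OP + → 0 + 1 = 1. Stack: [1]
STORE_FAST i → i=1. Stack: []
LOAD_FAST i → push 1. Stack: [1]
LOAD_CONST → push 3. Stack: [1, 3]
COMPARE_OP bool(<) → 1 vs 3 = True. Stack: [True]
POP_JUMP_IF_FALSE → pop True; no jump. Stack: []
LOAD_FAST q → push -21. Stack: [-21]
LOAD_CONST → push 3. Stack: [-21, 3]
BINARY_OP - → -21 - 3 = -24. Stack: [-24]
STORE_FAST q → q=-24. Stack: []
LOAD_FAST i → push 1. Stack: [1]
LOAD_CONST → push 1. Stack: [1, 1]
BINARY_OP + → 1 + 1 = 2. Stack: [2]
STORE_FAST i → i=2. Stack: []
LOAD_FAST i → push 2. Stack: [2]
LOAD_CONST → push 3. Stack: [2, 3]
COMPARE_OP bool(<) → 2 vs 3 = True. Stack: [True]
POP_JUMP_IF_FALSE → pop True; no jump. Stack: []
LOAD_FAST q → push -24. Stack: [-24]
LOAD_CONST → push 3. Stack: [-24, 3]
BINARY_OP - → -24 - 3 = -27. Stack: [-27]
STORE_FAST q → q=-27. Stack: []
LOAD_FAST i → push 2. Stack: [2]
LOAD_CONST → push 1. Stack: [2, 1]
BINARY_OP + → 2 + 1 = 3. Stack: [3]
STORE_FAST i → i=3. Stack: []
LOAD_FAST i → push 3. Stack: [3]
LOAD_CONST → push 3. Stack: [3, 3]
COMPARE_OP bool(<) → 3 vs 3 = False. Stack: [False]
POP_JUMP_IF_FALSE → pop False; jump. Stack: []
LOAD_FAST q → push -27. Stack: [-27]
RETURN_VALUE → return -27.

-27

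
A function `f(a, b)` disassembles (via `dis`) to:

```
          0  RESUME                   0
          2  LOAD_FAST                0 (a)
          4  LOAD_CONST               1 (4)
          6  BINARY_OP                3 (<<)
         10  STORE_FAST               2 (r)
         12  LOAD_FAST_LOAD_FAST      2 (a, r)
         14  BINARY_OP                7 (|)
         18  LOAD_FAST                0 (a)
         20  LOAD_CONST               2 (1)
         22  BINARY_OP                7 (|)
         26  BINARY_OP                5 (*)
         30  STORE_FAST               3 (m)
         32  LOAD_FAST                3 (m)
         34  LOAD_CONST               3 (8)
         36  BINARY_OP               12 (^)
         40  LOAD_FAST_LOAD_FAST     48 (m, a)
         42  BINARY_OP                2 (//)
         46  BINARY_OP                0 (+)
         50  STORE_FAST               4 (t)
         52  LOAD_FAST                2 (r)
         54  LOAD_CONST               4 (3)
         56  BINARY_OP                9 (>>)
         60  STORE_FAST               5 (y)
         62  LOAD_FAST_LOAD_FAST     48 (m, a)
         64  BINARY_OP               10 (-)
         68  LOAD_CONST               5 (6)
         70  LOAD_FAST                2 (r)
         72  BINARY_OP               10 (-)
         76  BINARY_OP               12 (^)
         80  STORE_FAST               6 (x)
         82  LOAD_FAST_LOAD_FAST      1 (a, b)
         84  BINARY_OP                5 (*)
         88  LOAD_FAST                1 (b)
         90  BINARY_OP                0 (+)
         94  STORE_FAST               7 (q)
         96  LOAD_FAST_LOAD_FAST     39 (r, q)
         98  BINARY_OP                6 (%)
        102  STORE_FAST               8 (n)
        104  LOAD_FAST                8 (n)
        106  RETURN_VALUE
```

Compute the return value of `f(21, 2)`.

LOAD_FAST a → push 21. Stack: [21]
LOAD_CONST → push 4. Stack: [21, 4]
BINARY_OP << → 21 << 4 = 336. Stack: [336]
STORE_FAST r → r=336. Stack: []
LOAD_FAST_LOAD_FAST a,r → push 21,336. Stack: [21, 336]
BINARY_OP | → 21 | 336 = 341. Stack: [341]
LOAD_FAST a → push 21. Stack: [341, 21]
LOAD_CONST → push 1. Stack: [341, 21, 1]
BINARY_OP | → 21 | 1 = 21. Stack: [341, 21]
BINARY_OP * → 341 * 21 = 7161. Stack: [7161]
STORE_FAST m → m=7161. Stack: []
LOAD_FAST m → push 7161. Stack: [7161]
LOAD_CONST → push 8. Stack: [7161, 8]
BINARY_OP ^ → 7161 ^ 8 = 7153. Stack: [7153]
LOAD_FAST_LOAD_FAST m,a → push 7161,21. Stack: [7153, 7161, 21]
BINARY_OP // → 7161 // 21 = 341. Stack: [7153, 341]
BINARY_OP + → 7153 + 341 = 7494. Stack: [7494]
STORE_FAST t → t=7494. Stack: []
LOAD_FAST r → push 336. Stack: [336]
LOAD_CONST → push 3. Stack: [336, 3]
BINARY_OP >> → 336 >> 3 = 42. Stack: [42]
STORE_FAST y → y=42. Stack: []
LOAD_FAST_LOAD_FAST m,a → push 7161,21. Stack: [7161, 21]
BINARY_OP - → 7161 - 21 = 7140. Stack: [7140]
LOAD_CONST → push 6. Stack: [7140, 6]
LOAD_FAST r → push 336. Stack: [7140, 6, 336]
BINARY_OP - → 6 - 336 = -330. Stack: [7140, -330]
BINARY_OP ^ → 7140 ^ -330 = -6830. Stack: [-6830]
STORE_FAST x → x=-6830. Stack: []
LOAD_FAST_LOAD_FAST a,b → push 21,2. Stack: [21, 2]
BINARY_OP * → 21 * 2 = 42. Stack: [42]
LOAD_FAST b → push 2. Stack: [42, 2]
BINARY_OP + → 42 + 2 = 44. Stack: [44]
STORE_FAST q → q=44. Stack: []
LOAD_FAST_LOAD_FAST r,q → push 336,44. Stack: [336, 44]
BINARY_OP % → 336 % 44 = 28. Stack: [28]
STORE_FAST n → n=28. Stack: []
LOAD_FAST n → push 28. Stack: [28]
RETURN_VALUE → return 28.

28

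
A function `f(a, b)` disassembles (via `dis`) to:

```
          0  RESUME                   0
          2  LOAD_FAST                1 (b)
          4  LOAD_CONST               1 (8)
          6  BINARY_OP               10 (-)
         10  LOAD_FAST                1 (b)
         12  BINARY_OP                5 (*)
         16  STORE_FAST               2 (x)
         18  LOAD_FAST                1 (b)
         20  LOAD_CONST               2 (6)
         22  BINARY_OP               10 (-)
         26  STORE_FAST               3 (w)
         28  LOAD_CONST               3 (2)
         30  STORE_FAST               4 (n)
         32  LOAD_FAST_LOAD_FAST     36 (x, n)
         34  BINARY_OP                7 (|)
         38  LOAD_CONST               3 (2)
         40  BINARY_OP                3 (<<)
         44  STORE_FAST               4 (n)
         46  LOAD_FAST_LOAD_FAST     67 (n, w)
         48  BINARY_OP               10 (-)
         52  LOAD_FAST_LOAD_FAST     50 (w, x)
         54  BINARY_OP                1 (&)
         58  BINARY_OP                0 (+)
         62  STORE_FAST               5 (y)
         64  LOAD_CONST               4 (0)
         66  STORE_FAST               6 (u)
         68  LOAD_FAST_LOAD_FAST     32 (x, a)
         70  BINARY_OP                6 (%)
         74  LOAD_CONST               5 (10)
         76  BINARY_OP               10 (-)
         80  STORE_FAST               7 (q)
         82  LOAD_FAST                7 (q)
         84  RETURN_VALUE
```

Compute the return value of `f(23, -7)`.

LOAD_FAST b → push -7. Stack: [-7]
LOAD_CONST → push 8. Stack: [-7, 8]
BINARY_OP - → -7 - 8 = -15. Stack: [-15]
LOAD_FAST b → push -7. Stack: [-15, -7]
BINARY_OP * → -15 * -7 = 105. Stack: [105]
STORE_FAST x → x=105. Stack: []
LOAD_FAST b → push -7. Stack: [-7]
LOAD_CONST → push 6. Stack: [-7, 6]
BINARY_OP - → -7 - 6 = -13. Stack: [-13]
STORE_FAST w → w=-13. Stack: []
LOAD_CONST → push 2. Stack: [2]
STORE_FAST n → n=2. Stack: []
LOAD_FAST_LOAD_FAST x,n → push 105,2. Stack: [105, 2]
BINARY_OP | → 105 | 2 = 107. Stack: [107]
LOAD_CONST → push 2. Stack: [107, 2]
BINARY_OP << → 107 << 2 = 428. Stack: [428]
STORE_FAST n → n=428. Stack: []
LOAD_FAST_LOAD_FAST n,w → push 428,-13. Stack: [428, -13]
BINARY_OP - → 428 - -13 = 441. Stack: [441]
LOAD_FAST_LOAD_FAST w,x → push -13,105. Stack: [441, -13, 105]
BINARY_OP & → -13 & 105 = 97. Stack: [441, 97]
BINARY_OP + → 441 + 97 = 538. Stack: [538]
STORE_FAST y → y=538. Stack: []
LOAD_CONST → push 0. Stack: [0]
STORE_FAST u → u=0. Stack: []
LOAD_FAST_LOAD_FAST x,a → push 105,23. Stack: [105, 23]
BINARY_OP % → 105 % 23 = 13. Stack: [13]
LOAD_CONST → push 10. Stack: [13, 10]
BINARY_OP - → 13 - 10 = 3. Stack: [3]
STORE_FAST q → q=3. Stack: []
LOAD_FAST q → push 3. Stack: [3]
RETURN_VALUE → return 3.

3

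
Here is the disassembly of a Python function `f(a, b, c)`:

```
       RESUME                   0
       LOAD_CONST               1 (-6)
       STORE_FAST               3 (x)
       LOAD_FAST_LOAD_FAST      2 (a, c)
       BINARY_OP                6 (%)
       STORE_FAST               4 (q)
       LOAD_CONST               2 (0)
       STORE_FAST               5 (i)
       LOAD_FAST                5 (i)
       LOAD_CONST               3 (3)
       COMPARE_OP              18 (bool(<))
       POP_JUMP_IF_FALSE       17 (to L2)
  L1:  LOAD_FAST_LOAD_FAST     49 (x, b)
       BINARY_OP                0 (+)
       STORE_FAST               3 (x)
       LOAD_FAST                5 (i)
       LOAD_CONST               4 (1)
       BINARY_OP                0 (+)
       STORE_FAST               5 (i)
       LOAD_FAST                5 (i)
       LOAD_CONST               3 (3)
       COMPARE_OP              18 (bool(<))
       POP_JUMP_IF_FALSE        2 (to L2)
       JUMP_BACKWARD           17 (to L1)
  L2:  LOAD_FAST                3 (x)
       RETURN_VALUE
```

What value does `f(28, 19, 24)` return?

LOAD_CONST → push -6. Stack: [-6]
STORE_FAST x → x=-6. Stack: []
LOAD_FAST_LOAD_FAST a,c → push 28,24. Stack: [28, 24]
BINARY_OP % → 28 % 24 = 4. Stack: [4]
STORE_FAST q → q=4. Stack: []
LOAD_CONST → push 0. Stack: [0]
STORE_FAST i → i=0. Stack: []
LOAD_FAST i → push 0. Stack: [0]
LOAD_CONST → push 3. Stack: [0, 3]
COMPARE_OP bool(<) → 0 vs 3 = True. Stack: [True]
POP_JUMP_IF_FALSE → pop True; no jump. Stack: []
LOAD_FAST_LOAD_FAST x,b → push -6,19. Stack: [-6, 19]
BINARY_OP + → -6 + 19 = 13. Stack: [13]
STORE_FAST x → x=13. Stack: []
LOAD_FAST i → push 0. Stack: [0]
LOAD_CONST → push 1. Stack: [0, 1]
BINARY_OP + → 0 + 1 = 1. Stack: [1]
STORE_FAST i → i=1. Stack: []
LOAD_FAST i → push 1. Stack: [1]
LOAD_CONST → push 3. Stack: [1, 3]
COMPARE_OP bool(<) → 1 vs 3 = True. Stack: [True]
POP_JUMP_IF_FALSE → pop True; no jump. Stack: []
LOAD_FAST_LOAD_FAST x,b → push 13,19. Stack: [13, 19]
BINARY_OP + → 13 + 19 = 32. Stack: [32]
STORE_FAST x → x=32. Stack: []
LOAD_FAST i → push 1. Stack: [1]
LOAD_CONST → push 1. Stack: [1, 1]
BINARY_OP + → 1 + 1 = 2. Stack: [2]
STORE_FAST i → i=2. Stack: []
LOAD_FAST i → push 2. Stack: [2]
LOAD_CONST → push 3. Stack: [2, 3]
COMPARE_OP bool(<) → 2 vs 3 = True. Stack: [True]
POP_JUMP_IF_FALSE → pop True; no jump. Stack: []
LOAD_FAST_LOAD_FAST x,b → push 32,19. Stack: [32, 19]
BINARY_OP + → 32 + 19 = 51. Stack: [51]
STORE_FAST x → x=51. Stack: []
LOAD_FAST i → push 2. Stack: [2]
LOAD_CONST → push 1. Stack: [2, 1]
BINARY_OP + → 2 + 1 = 3. Stack: [3]
STORE_FAST i → i=3. Stack: []
LOAD_FAST i → push 3. Stack: [3]
LOAD_CONST → push 3. Stack: [3, 3]
COMPARE_OP bool(<) → 3 vs 3 = False. Stack: [False]
POP_JUMP_IF_FALSE → pop False; jump. Stack: []
LOAD_FAST x → push 51. Stack: [51]
RETURN_VALUE → return 51.

51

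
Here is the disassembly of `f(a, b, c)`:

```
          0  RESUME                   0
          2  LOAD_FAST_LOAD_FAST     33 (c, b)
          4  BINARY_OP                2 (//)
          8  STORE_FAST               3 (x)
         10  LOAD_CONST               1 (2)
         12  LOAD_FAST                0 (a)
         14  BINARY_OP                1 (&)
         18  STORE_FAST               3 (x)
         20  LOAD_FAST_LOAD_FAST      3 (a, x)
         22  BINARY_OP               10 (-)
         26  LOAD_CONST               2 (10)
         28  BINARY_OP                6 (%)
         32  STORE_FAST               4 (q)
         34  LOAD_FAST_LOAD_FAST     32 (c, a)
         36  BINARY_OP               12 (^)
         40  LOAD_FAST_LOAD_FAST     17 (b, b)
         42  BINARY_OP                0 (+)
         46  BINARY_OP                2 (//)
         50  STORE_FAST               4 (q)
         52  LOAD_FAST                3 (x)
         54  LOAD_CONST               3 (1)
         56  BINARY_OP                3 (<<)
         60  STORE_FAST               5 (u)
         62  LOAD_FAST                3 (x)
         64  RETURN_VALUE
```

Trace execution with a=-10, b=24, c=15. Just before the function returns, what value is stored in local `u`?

LOAD_FAST_LOAD_FAST c,b → push 15,24. Stack: [15, 24]
BINARY_OP // → 15 // 24 = 0. Stack: [0]
STORE_FAST x → x=0. Stack: []
LOAD_CONST → push 2. Stack: [2]
LOAD_FAST a → push -10. Stack: [2, -10]
BINARY_OP & → 2 & -10 = 2. Stack: [2]
STORE_FAST x → x=2. Stack: []
LOAD_FAST_LOAD_FAST a,x → push -10,2. Stack: [-10, 2]
BINARY_OP - → -10 - 2 = -12. Stack: [-12]
LOAD_CONST → push 10. Stack: [-12, 10]
BINARY_OP % → -12 % 10 = 8. Stack: [8]
STORE_FAST q → q=8. Stack: []
LOAD_FAST_LOAD_FAST c,a → push 15,-10. Stack: [15, -10]
BINARY_OP ^ → 15 ^ -10 = -7. Stack: [-7]
LOAD_FAST_LOAD_FAST b,b → push 24,24. Stack: [-7, 24, 24]
BINARY_OP + → 24 + 24 = 48. Stack: [-7, 48]
BINARY_OP // → -7 // 48 = -1. Stack: [-1]
STORE_FAST q → q=-1. Stack: []
LOAD_FAST x → push 2. Stack: [2]
LOAD_CONST → push 1. Stack: [2, 1]
BINARY_OP << → 2 << 1 = 4. Stack: [4]
STORE_FAST u → u=4. Stack: []
LOAD_FAST x → push 2. Stack: [2]
RETURN_VALUE → return 2.

4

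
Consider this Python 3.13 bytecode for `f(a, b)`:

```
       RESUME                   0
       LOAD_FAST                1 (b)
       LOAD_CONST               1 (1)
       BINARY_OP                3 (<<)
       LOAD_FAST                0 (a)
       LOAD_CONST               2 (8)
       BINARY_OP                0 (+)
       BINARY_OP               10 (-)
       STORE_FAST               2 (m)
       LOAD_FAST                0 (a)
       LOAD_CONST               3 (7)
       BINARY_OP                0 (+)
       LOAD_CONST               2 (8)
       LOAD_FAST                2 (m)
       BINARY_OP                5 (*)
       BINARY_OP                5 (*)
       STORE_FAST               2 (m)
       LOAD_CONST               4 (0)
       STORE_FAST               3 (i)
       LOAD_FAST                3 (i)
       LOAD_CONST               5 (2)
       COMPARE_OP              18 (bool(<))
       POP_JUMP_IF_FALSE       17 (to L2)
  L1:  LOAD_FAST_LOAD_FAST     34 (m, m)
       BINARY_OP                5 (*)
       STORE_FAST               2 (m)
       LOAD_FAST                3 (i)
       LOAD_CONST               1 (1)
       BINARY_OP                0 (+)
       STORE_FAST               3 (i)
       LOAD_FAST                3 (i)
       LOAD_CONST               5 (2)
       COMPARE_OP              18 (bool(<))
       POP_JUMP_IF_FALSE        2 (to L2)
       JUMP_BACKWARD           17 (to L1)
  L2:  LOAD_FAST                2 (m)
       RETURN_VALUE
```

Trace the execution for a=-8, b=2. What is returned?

1048576

LOAD_FAST b → push 2. Stack: [2]
LOAD_CONST → push 1. Stack: [2, 1]
BINARY_OP << → 2 << 1 = 4. Stack: [4]
LOAD_FAST a → push -8. Stack: [4, -8]
LOAD_CONST → push 8. Stack: [4, -8, 8]
BINARY_OP + → -8 + 8 = 0. Stack: [4, 0]
BINARY_OP - → 4 - 0 = 4. Stack: [4]
STORE_FAST m → m=4. Stack: []
LOAD_FAST a → push -8. Stack: [-8]
LOAD_CONST → push 7. Stack: [-8, 7]
BINARY_OP + → -8 + 7 = -1. Stack: [-1]
LOAD_CONST → push 8. Stack: [-1, 8]
LOAD_FAST m → push 4. Stack: [-1, 8, 4]
BINARY_OP * → 8 * 4 = 32. Stack: [-1, 32]
BINARY_OP * → -1 * 32 = -32. Stack: [-32]
STORE_FAST m → m=-32. Stack: []
LOAD_CONST → push 0. Stack: [0]
STORE_FAST i → i=0. Stack: []
LOAD_FAST i → push 0. Stack: [0]
LOAD_CONST → push 2. Stack: [0, 2]
COMPARE_OP bool(<) → 0 vs 2 = True. Stack: [True]
POP_JUMP_IF_FALSE → pop True; no jump. Stack: []
LOAD_FAST_LOAD_FAST m,m → push -32,-32. Stack: [-32, -32]
BINARY_OP * → -32 * -32 = 1024. Stack: [1024]
STORE_FAST m → m=1024. Stack: []
LOAD_FAST i → push 0. Stack: [0]
LOAD_CONST → push 1. Stack: [0, 1]
BINARY_OP + → 0 + 1 = 1. Stack: [1]
STORE_FAST i → i=1. Stack: []
LOAD_FAST i → push 1. Stack: [1]
LOAD_CONST → push 2. Stack: [1, 2]
COMPARE_OP bool(<) → 1 vs 2 = True. Stack: [True]
POP_JUMP_IF_FALSE → pop True; no jump. Stack: []
LOAD_FAST_LOAD_FAST m,m → push 1024,1024. Stack: [1024, 1024]
BINARY_OP * → 1024 * 1024 = 1048576. Stack: [1048576]
STORE_FAST m → m=1048576. Stack: []
LOAD_FAST i → push 1. Stack: [1]
LOAD_CONST → push 1. Stack: [1, 1]
BINARY_OP + → 1 + 1 = 2. Stack: [2]
STORE_FAST i → i=2. Stack: []
LOAD_FAST i → push 2. Stack: [2]
LOAD_CONST → push 2. Stack: [2, 2]
COMPARE_OP bool(<) → 2 vs 2 = False. Stack: [False]
POP_JUMP_IF_FALSE → pop False; jump. Stack: []
LOAD_FAST m → push 1048576. Stack: [1048576]
RETURN_VALUE → return 1048576.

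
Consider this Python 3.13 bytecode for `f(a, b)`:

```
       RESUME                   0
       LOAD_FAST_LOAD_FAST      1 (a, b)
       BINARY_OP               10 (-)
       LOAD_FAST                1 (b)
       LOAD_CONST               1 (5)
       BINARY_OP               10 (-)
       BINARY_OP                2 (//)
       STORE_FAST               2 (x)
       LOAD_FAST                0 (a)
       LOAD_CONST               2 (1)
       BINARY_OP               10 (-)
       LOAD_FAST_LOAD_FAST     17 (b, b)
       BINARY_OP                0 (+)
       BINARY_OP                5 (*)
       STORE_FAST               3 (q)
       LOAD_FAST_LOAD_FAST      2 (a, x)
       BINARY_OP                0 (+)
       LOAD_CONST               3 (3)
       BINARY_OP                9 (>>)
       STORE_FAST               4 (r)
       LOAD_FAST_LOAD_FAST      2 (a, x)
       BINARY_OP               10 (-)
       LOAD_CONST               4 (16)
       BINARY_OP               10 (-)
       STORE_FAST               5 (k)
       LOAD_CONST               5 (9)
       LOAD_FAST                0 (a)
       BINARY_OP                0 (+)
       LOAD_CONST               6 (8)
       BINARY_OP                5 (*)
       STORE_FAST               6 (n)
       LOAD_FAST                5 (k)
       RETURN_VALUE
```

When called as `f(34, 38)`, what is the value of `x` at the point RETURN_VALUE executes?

LOAD_FAST_LOAD_FAST a,b → push 34,38. Stack: [34, 38]
BINARY_OP - → 34 - 38 = -4. Stack: [-4]
LOAD_FAST b → push 38. Stack: [-4, 38]
LOAD_CONST → push 5. Stack: [-4, 38, 5]
BINARY_OP - → 38 - 5 = 33. Stack: [-4, 33]
BINARY_OP // → -4 // 33 = -1. Stack: [-1]
STORE_FAST x → x=-1. Stack: []
LOAD_FAST a → push 34. Stack: [34]
LOAD_CONST → push 1. Stack: [34, 1]
BINARY_OP - → 34 - 1 = 33. Stack: [33]
LOAD_FAST_LOAD_FAST b,b → push 38,38. Stack: [33, 38, 38]
BINARY_OP + → 38 + 38 = 76. Stack: [33, 76]
BINARY_OP * → 33 * 76 = 2508. Stack: [2508]
STORE_FAST q → q=2508. Stack: []
LOAD_FAST_LOAD_FAST a,x → push 34,-1. Stack: [34, -1]
BINARY_OP + → 34 + -1 = 33. Stack: [33]
LOAD_CONST → push 3. Stack: [33, 3]
BINARY_OP >> → 33 >> 3 = 4. Stack: [4]
STORE_FAST r → r=4. Stack: []
LOAD_FAST_LOAD_FAST a,x → push 34,-1. Stack: [34, -1]
BINARY_OP - → 34 - -1 = 35. Stack: [35]
LOAD_CONST → push 16. Stack: [35, 16]
BINARY_OP - → 35 - 16 = 19. Stack: [19]
STORE_FAST k → k=19. Stack: []
LOAD_CONST → push 9. Stack: [9]
LOAD_FAST a → push 34. Stack: [9, 34]
BINARY_OP + → 9 + 34 = 43. Stack: [43]
LOAD_CONST → push 8. Stack: [43, 8]
BINARY_OP * → 43 * 8 = 344. Stack: [344]
STORE_FAST n → n=344. Stack: []
LOAD_FAST k → push 19. Stack: [19]
RETURN_VALUE → return 19.

-1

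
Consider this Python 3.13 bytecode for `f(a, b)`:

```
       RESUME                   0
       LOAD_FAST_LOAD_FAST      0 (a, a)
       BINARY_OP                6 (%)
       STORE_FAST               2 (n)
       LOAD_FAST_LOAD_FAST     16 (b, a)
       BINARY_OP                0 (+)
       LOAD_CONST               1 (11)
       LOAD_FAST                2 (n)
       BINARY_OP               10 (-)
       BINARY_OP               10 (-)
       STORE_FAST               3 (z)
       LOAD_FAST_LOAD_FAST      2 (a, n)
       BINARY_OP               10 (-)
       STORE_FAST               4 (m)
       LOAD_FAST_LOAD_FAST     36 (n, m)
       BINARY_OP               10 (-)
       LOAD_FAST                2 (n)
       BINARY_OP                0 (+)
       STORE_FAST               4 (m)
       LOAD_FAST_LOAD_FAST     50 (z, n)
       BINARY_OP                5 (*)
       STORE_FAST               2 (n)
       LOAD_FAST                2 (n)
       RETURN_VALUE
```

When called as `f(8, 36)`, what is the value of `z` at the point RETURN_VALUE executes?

LOAD_FAST_LOAD_FAST a,a → push 8,8. Stack: [8, 8]
BINARY_OP % → 8 % 8 = 0. Stack: [0]
STORE_FAST n → n=0. Stack: []
LOAD_FAST_LOAD_FAST b,a → push 36,8. Stack: [36, 8]
BINARY_OP + → 36 + 8 = 44. Stack: [44]
LOAD_CONST → push 11. Stack: [44, 11]
LOAD_FAST n → push 0. Stack: [44, 11, 0]
BINARY_OP - → 11 - 0 = 11. Stack: [44, 11]
BINARY_OP - → 44 - 11 = 33. Stack: [33]
STORE_FAST z → z=33. Stack: []
LOAD_FAST_LOAD_FAST a,n → push 8,0. Stack: [8, 0]
BINARY_OP - → 8 - 0 = 8. Stack: [8]
STORE_FAST m → m=8. Stack: []
LOAD_FAST_LOAD_FAST n,m → push 0,8. Stack: [0, 8]
BINARY_OP - → 0 - 8 = -8. Stack: [-8]
LOAD_FAST n → push 0. Stack: [-8, 0]
BINARY_OP + → -8 + 0 = -8. Stack: [-8]
STORE_FAST m → m=-8. Stack: []
LOAD_FAST_LOAD_FAST z,n → push 33,0. Stack: [33, 0]
BINARY_OP * → 33 * 0 = 0. Stack: [0]
STORE_FAST n → n=0. Stack: []
LOAD_FAST n → push 0. Stack: [0]
RETURN_VALUE → return 0.

33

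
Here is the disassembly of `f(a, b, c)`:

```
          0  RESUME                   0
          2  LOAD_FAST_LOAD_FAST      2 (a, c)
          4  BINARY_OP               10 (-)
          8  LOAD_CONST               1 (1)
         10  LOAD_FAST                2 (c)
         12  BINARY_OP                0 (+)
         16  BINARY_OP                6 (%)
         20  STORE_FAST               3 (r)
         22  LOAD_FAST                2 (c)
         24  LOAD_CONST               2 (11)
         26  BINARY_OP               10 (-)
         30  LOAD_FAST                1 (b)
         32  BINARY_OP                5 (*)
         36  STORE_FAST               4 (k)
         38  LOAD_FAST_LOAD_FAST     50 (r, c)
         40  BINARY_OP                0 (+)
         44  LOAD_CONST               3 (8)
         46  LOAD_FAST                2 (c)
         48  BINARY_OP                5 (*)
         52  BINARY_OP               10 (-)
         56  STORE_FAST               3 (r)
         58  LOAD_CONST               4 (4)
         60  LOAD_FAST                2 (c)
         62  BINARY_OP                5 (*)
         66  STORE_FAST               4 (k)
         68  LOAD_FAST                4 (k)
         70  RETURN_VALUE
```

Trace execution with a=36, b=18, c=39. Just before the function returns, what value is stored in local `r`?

-236

LOAD_FAST_LOAD_FAST a,c → push 36,39. Stack: [36, 39]
BINARY_OP - → 36 - 39 = -3. Stack: [-3]
LOAD_CONST → push 1. Stack: [-3, 1]
LOAD_FAST c → push 39. Stack: [-3, 1, 39]
BINARY_OP + → 1 + 39 = 40. Stack: [-3, 40]
BINARY_OP % → -3 % 40 = 37. Stack: [37]
STORE_FAST r → r=37. Stack: []
LOAD_FAST c → push 39. Stack: [39]
LOAD_CONST → push 11. Stack: [39, 11]
BINARY_OP - → 39 - 11 = 28. Stack: [28]
LOAD_FAST b → push 18. Stack: [28, 18]
BINARY_OP * → 28 * 18 = 504. Stack: [504]
STORE_FAST k → k=504. Stack: []
LOAD_FAST_LOAD_FAST r,c → push 37,39. Stack: [37, 39]
BINARY_OP + → 37 + 39 = 76. Stack: [76]
LOAD_CONST → push 8. Stack: [76, 8]
LOAD_FAST c → push 39. Stack: [76, 8, 39]
BINARY_OP * → 8 * 39 = 312. Stack: [76, 312]
BINARY_OP - → 76 - 312 = -236. Stack: [-236]
STORE_FAST r → r=-236. Stack: []
LOAD_CONST → push 4. Stack: [4]
LOAD_FAST c → push 39. Stack: [4, 39]
BINARY_OP * → 4 * 39 = 156. Stack: [156]
STORE_FAST k → k=156. Stack: []
LOAD_FAST k → push 156. Stack: [156]
RETURN_VALUE → return 156.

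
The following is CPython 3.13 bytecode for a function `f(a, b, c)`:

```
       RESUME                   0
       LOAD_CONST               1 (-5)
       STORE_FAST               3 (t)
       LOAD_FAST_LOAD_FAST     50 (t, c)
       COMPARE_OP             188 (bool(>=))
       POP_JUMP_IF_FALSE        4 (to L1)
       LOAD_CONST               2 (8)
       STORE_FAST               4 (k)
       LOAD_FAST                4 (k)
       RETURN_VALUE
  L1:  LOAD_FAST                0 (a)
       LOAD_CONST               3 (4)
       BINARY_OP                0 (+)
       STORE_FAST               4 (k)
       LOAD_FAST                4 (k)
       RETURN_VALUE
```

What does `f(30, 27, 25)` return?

34

LOAD_CONST → push -5. Stack: [-5]
STORE_FAST t → t=-5. Stack: []
LOAD_FAST_LOAD_FAST t,c → push -5,25. Stack: [-5, 25]
COMPARE_OP bool(>=) → -5 vs 25 = False. Stack: [False]
POP_JUMP_IF_FALSE → pop False; jump. Stack: []
LOAD_FAST a → push 30. Stack: [30]
LOAD_CONST → push 4. Stack: [30, 4]
BINARY_OP + → 30 + 4 = 34. Stack: [34]
STORE_FAST k → k=34. Stack: []
LOAD_FAST k → push 34. Stack: [34]
RETURN_VALUE → return 34.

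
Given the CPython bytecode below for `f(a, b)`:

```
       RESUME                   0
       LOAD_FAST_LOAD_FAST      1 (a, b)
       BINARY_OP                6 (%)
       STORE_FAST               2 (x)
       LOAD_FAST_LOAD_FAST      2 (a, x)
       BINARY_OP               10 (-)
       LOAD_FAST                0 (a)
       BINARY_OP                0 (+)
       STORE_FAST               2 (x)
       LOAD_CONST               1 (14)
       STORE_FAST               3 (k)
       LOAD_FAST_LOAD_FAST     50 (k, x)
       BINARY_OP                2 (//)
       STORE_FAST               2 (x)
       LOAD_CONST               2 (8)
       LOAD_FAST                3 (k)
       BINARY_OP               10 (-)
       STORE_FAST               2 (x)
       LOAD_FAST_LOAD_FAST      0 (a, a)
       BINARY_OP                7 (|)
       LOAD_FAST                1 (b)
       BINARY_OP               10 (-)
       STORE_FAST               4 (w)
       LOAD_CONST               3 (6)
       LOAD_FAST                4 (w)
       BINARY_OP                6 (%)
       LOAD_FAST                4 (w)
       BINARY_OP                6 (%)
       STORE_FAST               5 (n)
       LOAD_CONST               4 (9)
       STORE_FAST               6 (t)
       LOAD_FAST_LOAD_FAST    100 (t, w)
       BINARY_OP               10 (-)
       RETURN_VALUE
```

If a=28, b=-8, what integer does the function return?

LOAD_FAST_LOAD_FAST a,b → push 28,-8. Stack: [28, -8]
BINARY_OP % → 28 % -8 = -4. Stack: [-4]
STORE_FAST x → x=-4. Stack: []
LOAD_FAST_LOAD_FAST a,x → push 28,-4. Stack: [28, -4]
BINARY_OP - → 28 - -4 = 32. Stack: [32]
LOAD_FAST a → push 28. Stack: [32, 28]
BINARY_OP + → 32 + 28 = 60. Stack: [60]
STORE_FAST x → x=60. Stack: []
LOAD_CONST → push 14. Stack: [14]
STORE_FAST k → k=14. Stack: []
LOAD_FAST_LOAD_FAST k,x → push 14,60. Stack: [14, 60]
BINARY_OP // → 14 // 60 = 0. Stack: [0]
STORE_FAST x → x=0. Stack: []
LOAD_CONST → push 8. Stack: [8]
LOAD_FAST k → push 14. Stack: [8, 14]
BINARY_OP - → 8 - 14 = -6. Stack: [-6]
STORE_FAST x → x=-6. Stack: []
LOAD_FAST_LOAD_FAST a,a → push 28,28. Stack: [28, 28]
BINARY_OP | → 28 | 28 = 28. Stack: [28]
LOAD_FAST b → push -8. Stack: [28, -8]
BINARY_OP - → 28 - -8 = 36. Stack: [36]
STORE_FAST w → w=36. Stack: []
LOAD_CONST → push 6. Stack: [6]
LOAD_FAST w → push 36. Stack: [6, 36]
BINARY_OP % → 6 % 36 = 6. Stack: [6]
LOAD_FAST w → push 36. Stack: [6, 36]
BINARY_OP % → 6 % 36 = 6. Stack: [6]
STORE_FAST n → n=6. Stack: []
LOAD_CONST → push 9. Stack: [9]
STORE_FAST t → t=9. Stack: []
LOAD_FAST_LOAD_FAST t,w → push 9,36. Stack: [9, 36]
BINARY_OP - → 9 - 36 = -27. Stack: [-27]
RETURN_VALUE → return -27.

-27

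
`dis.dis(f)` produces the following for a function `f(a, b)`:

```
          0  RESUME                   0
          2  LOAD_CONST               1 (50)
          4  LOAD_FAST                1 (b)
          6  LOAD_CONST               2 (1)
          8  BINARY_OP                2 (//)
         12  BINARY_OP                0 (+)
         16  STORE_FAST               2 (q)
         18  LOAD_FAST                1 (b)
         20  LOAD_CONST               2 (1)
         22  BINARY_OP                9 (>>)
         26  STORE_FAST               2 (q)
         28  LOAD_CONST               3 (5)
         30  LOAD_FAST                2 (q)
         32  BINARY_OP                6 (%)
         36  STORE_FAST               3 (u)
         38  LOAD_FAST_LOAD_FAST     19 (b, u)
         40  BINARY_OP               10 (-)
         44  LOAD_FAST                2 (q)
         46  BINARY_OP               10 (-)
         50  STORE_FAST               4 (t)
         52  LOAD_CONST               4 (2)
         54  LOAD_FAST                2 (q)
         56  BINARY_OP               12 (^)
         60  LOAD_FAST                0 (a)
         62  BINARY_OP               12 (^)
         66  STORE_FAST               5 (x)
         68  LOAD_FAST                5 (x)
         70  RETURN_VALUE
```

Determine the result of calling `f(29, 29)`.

17

LOAD_CONST → push 50. Stack: [50]
LOAD_FAST b → push 29. Stack: [50, 29]
LOAD_CONST → push 1. Stack: [50, 29, 1]
BINARY_OP // → 29 // 1 = 29. Stack: [50, 29]
BINARY_OP + → 50 + 29 = 79. Stack: [79]
STORE_FAST q → q=79. Stack: []
LOAD_FAST b → push 29. Stack: [29]
LOAD_CONST → push 1. Stack: [29, 1]
BINARY_OP >> → 29 >> 1 = 14. Stack: [14]
STORE_FAST q → q=14. Stack: []
LOAD_CONST → push 5. Stack: [5]
LOAD_FAST q → push 14. Stack: [5, 14]
BINARY_OP % → 5 % 14 = 5. Stack: [5]
STORE_FAST u → u=5. Stack: []
LOAD_FAST_LOAD_FAST b,u → push 29,5. Stack: [29, 5]
BINARY_OP - → 29 - 5 = 24. Stack: [24]
LOAD_FAST q → push 14. Stack: [24, 14]
BINARY_OP - → 24 - 14 = 10. Stack: [10]
STORE_FAST t → t=10. Stack: []
LOAD_CONST → push 2. Stack: [2]
LOAD_FAST q → push 14. Stack: [2, 14]
BINARY_OP ^ → 2 ^ 14 = 12. Stack: [12]
LOAD_FAST a → push 29. Stack: [12, 29]
BINARY_OP ^ → 12 ^ 29 = 17. Stack: [17]
STORE_FAST x → x=17. Stack: []
LOAD_FAST x → push 17. Stack: [17]
RETURN_VALUE → return 17.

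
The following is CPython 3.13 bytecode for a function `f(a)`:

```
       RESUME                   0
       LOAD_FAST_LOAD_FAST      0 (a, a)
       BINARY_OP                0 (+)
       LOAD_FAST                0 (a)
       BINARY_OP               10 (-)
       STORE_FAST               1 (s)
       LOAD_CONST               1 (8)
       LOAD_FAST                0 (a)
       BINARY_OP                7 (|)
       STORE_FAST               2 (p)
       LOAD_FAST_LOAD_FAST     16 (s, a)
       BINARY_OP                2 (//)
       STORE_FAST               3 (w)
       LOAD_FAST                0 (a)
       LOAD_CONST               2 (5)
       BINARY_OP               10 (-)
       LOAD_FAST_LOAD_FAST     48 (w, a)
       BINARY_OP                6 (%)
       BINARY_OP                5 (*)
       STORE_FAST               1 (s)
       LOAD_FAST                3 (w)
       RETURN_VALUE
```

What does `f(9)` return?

LOAD_FAST_LOAD_FAST a,a → push 9,9. Stack: [9, 9]
BINARY_OP + → 9 + 9 = 18. Stack: [18]
LOAD_FAST a → push 9. Stack: [18, 9]
BINARY_OP - → 18 - 9 = 9. Stack: [9]
STORE_FAST s → s=9. Stack: []
LOAD_CONST → push 8. Stack: [8]
LOAD_FAST a → push 9. Stack: [8, 9]
BINARY_OP | → 8 | 9 = 9. Stack: [9]
STORE_FAST p → p=9. Stack: []
LOAD_FAST_LOAD_FAST s,a → push 9,9. Stack: [9, 9]
BINARY_OP // → 9 // 9 = 1. Stack: [1]
STORE_FAST w → w=1. Stack: []
LOAD_FAST a → push 9. Stack: [9]
LOAD_CONST → push 5. Stack: [9, 5]
BINARY_OP - → 9 - 5 = 4. Stack: [4]
LOAD_FAST_LOAD_FAST w,a → push 1,9. Stack: [4, 1, 9]
BINARY_OP % → 1 % 9 = 1. Stack: [4, 1]
BINARY_OP * → 4 * 1 = 4. Stack: [4]
STORE_FAST s → s=4. Stack: []
LOAD_FAST w → push 1. Stack: [1]
RETURN_VALUE → return 1.

1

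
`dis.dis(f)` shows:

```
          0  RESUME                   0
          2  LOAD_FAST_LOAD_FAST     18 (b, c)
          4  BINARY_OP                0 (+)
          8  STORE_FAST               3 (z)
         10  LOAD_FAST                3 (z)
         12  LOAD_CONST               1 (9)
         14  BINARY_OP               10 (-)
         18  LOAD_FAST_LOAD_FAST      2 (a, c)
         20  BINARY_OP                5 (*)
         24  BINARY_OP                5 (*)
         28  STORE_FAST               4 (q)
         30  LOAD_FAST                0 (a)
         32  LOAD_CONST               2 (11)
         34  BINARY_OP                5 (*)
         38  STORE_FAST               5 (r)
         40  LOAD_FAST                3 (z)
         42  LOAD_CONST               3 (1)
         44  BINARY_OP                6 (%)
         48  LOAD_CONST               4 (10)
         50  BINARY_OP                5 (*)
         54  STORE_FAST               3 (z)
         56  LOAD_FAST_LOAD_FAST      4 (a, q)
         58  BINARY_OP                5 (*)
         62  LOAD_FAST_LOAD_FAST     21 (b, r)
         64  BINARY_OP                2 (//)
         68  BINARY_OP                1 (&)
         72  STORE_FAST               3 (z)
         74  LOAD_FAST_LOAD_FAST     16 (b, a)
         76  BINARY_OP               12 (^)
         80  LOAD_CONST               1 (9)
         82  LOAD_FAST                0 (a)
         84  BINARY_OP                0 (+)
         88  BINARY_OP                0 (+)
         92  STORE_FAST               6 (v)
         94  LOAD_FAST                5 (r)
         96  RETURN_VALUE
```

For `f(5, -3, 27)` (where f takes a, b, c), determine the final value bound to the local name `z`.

10125

LOAD_FAST_LOAD_FAST b,c → push -3,27. Stack: [-3, 27]
BINARY_OP + → -3 + 27 = 24. Stack: [24]
STORE_FAST z → z=24. Stack: []
LOAD_FAST z → push 24. Stack: [24]
LOAD_CONST → push 9. Stack: [24, 9]
BINARY_OP - → 24 - 9 = 15. Stack: [15]
LOAD_FAST_LOAD_FAST a,c → push 5,27. Stack: [15, 5, 27]
BINARY_OP * → 5 * 27 = 135. Stack: [15, 135]
BINARY_OP * → 15 * 135 = 2025. Stack: [2025]
STORE_FAST q → q=2025. Stack: []
LOAD_FAST a → push 5. Stack: [5]
LOAD_CONST → push 11. Stack: [5, 11]
BINARY_OP * → 5 * 11 = 55. Stack: [55]
STORE_FAST r → r=55. Stack: []
LOAD_FAST z → push 24. Stack: [24]
LOAD_CONST → push 1. Stack: [24, 1]
BINARY_OP % → 24 % 1 = 0. Stack: [0]
LOAD_CONST → push 10. Stack: [0, 10]
BINARY_OP * → 0 * 10 = 0. Stack: [0]
STORE_FAST z → z=0. Stack: []
LOAD_FAST_LOAD_FAST a,q → push 5,2025. Stack: [5, 2025]
BINARY_OP * → 5 * 2025 = 10125. Stack: [10125]
LOAD_FAST_LOAD_FAST b,r → push -3,55. Stack: [10125, -3, 55]
BINARY_OP // → -3 // 55 = -1. Stack: [10125, -1]
BINARY_OP & → 10125 & -1 = 10125. Stack: [10125]
STORE_FAST z → z=10125. Stack: []
LOAD_FAST_LOAD_FAST b,a → push -3,5. Stack: [-3, 5]
BINARY_OP ^ → -3 ^ 5 = -8. Stack: [-8]
LOAD_CONST → push 9. Stack: [-8, 9]
LOAD_FAST a → push 5. Stack: [-8, 9, 5]
BINARY_OP + → 9 + 5 = 14. Stack: [-8, 14]
BINARY_OP + → -8 + 14 = 6. Stack: [6]
STORE_FAST v → v=6. Stack: []
LOAD_FAST r → push 55. Stack: [55]
RETURN_VALUE → return 55.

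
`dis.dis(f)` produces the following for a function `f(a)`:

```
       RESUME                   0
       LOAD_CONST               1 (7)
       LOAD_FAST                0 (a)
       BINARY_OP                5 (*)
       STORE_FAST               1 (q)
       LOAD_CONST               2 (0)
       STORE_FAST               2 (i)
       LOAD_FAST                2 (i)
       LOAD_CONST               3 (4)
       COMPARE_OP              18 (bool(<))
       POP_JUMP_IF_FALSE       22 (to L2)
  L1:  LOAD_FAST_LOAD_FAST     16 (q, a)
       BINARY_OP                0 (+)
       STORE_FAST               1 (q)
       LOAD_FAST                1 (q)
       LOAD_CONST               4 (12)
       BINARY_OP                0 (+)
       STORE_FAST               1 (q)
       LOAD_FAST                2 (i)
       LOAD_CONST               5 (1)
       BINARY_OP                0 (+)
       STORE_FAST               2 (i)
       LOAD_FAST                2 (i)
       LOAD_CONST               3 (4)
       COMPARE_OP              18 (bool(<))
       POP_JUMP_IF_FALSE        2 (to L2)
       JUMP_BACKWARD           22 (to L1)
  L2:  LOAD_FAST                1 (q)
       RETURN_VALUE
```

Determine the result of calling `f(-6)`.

LOAD_CONST → push 7
LOAD_FAST a → push -6
BINARY_OP * → 7 * -6 = -42
STORE_FAST q → q=-42
LOAD_CONST → push 0
STORE_FAST i → i=0
LOAD_FAST i → push 0
LOAD_CONST → push 4
COMPARE_OP bool(<) → 0 vs 4 = True
POP_JUMP_IF_FALSE → pop True; no jump
LOAD_FAST_LOAD_FAST q,a → push -42,-6
BINARY_OP + → -42 + -6 = -48
STORE_FAST q → q=-48
LOAD_FAST q → push -48
LOAD_CONST → push 12
BINARY_OP + → -48 + 12 = -36
STORE_FAST q → q=-36
LOAD_FAST i → push 0
LOAD_CONST → push 1
BINARY_OP + → 0 + 1 = 1
STORE_FAST i → i=1
LOAD_FAST i → push 1
LOAD_CONST → push 4
COMPARE_OP bool(<) → 1 vs 4 = True
POP_JUMP_IF_FALSE → pop True; no jump
LOAD_FAST_LOAD_FAST q,a → push -36,-6
BINARY_OP + → -36 + -6 = -42
STORE_FAST q → q=-42
LOAD_FAST q → push -42
LOAD_CONST → push 12
BINARY_OP + → -42 + 12 = -30
STORE_FAST q → q=-30
LOAD_FAST i → push 1
LOAD_CONST → push 1
BINARY_OP + → 1 + 1 = 2
STORE_FAST i → i=2
LOAD_FAST i → push 2
LOAD_CONST → push 4
COMPARE_OP bool(<) → 2 vs 4 = True
POP_JUMP_IF_FALSE → pop True; no jump
LOAD_FAST_LOAD_FAST q,a → push -30,-6
BINARY_OP + → -30 + -6 = -36
STORE_FAST q → q=-36
LOAD_FAST q → push -36
LOAD_CONST → push 12
BINARY_OP + → -36 + 12 = -24
STORE_FAST q → q=-24
LOAD_FAST i → push 2
LOAD_CONST → push 1
BINARY_OP + → 2 + 1 = 3
STORE_FAST i → i=3
LOAD_FAST i → push 3
LOAD_CONST → push 4
COMPARE_OP bool(<) → 3 vs 4 = True
POP_JUMP_IF_FALSE → pop True; no jump
LOAD_FAST_LOAD_FAST q,a → push -24,-6
BINARY_OP + → -24 + -6 = -30
STORE_FAST q → q=-30
LOAD_FAST q → push -30
LOAD_CONST → push 12
BINARY_OP + → -30 + 12 = -18
STORE_FAST q → q=-18
LOAD_FAST i → push 3
LOAD_CONST → push 1
BINARY_OP + → 3 + 1 = 4
STORE_FAST i → i=4
LOAD_FAST i → push 4
LOAD_CONST → push 4
COMPARE_OP bool(<) → 4 vs 4 = False
POP_JUMP_IF_FALSE → pop False; jump
LOAD_FAST q → push -18
RETURN_VALUE → return -18.

-18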